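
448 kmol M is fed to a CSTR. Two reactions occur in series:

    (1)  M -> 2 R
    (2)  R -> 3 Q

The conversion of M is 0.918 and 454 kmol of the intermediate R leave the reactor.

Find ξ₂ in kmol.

ξ₂ = 369 kmol

Conversion of M: M consumed = 1ξ₁ = 0.918 × 448 → ξ₁ = 411.3 kmol.
R balance: n_R = 0 + 2ξ₁ − 1ξ₂ = 454 → ξ₂ = (2·411.3 − 454)/1 = 368.5 kmol.
Outlet amounts (n = n₀ + Σ ν·ξ):
  M: 448 − 1(411.3) = 36.74
  R: 0 + 2(411.3) − 1(368.5) = 454
  Q: 0 + 3(368.5) = 1106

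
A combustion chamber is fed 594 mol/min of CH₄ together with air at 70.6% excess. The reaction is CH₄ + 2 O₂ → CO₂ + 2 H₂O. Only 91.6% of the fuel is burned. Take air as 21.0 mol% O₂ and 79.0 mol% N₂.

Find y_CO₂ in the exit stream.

0.0531

Stoichiometric O₂ = 2 × 594 = 1188 mol/min; O₂ fed = 1188 × 1.706 = 2027 mol/min.
N₂ fed = 2027 × 79/21 = 7624 mol/min.
Fuel reacted = 0.916 × 594 → ξ = 544.1 mol/min.
Outlet (n = n₀ + ν ξ):
  CH₄: 594 − 1(544.1) = 49.9
  O₂: 2027 − 2(544.1) = 938.5
  N₂: 7624 (inert)
  CO₂: 0 + 1(544.1) = 544.1
  H₂O: 0 + 2(544.1) = 1088
Total out = 10250 mol/min; y_CO₂ = 544.1 / 10250 = 0.05311.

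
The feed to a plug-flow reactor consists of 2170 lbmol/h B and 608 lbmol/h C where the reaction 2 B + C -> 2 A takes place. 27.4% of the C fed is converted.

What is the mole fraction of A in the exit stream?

C reacted = 0.274 × 608 = 166.6 lbmol/h; ν_C = −1, so ξ = 166.6/1 = 166.6 lbmol/h.
Outlet amounts (n = n₀ + ν ξ):
  B: 2170 − 2(166.6) = 1837
  C: 608 − 1(166.6) = 441.4
  A: 0 + 2(166.6) = 333.2
Total out = 2611 lbmol/h; y_A = 333.2 / 2611 = 0.1276.

0.128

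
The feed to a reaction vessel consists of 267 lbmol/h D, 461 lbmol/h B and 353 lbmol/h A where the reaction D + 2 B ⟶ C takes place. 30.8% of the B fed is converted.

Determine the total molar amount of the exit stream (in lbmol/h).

B reacted = 0.308 × 461 = 142 lbmol/h; ν_B = −2, so ξ = 142/2 = 70.99 lbmol/h.
Outlet amounts (n = n₀ + ν ξ):
  D: 267 − 1(70.99) = 196
  B: 461 − 2(70.99) = 319
  C: 0 + 1(70.99) = 70.99
  A: 353 (inert)
Total out = 196 + 319 + 70.99 + 353 = 939 lbmol/h.

939 lbmol/h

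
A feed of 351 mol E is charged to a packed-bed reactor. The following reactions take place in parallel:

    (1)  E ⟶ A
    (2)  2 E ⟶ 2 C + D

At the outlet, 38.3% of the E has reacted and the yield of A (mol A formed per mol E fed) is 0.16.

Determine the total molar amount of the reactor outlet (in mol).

Yield of A: 1ξ₁ / 351 = 0.16 → ξ₁ = 56.16 mol.
Conversion of E: 1ξ₁ + 2ξ₂ = 0.383 × 351 = 134.4 → ξ₂ = 39.14 mol.
Outlet amounts (n = n₀ + Σ ν·ξ):
  E: 351 − 1(56.16) − 2(39.14) = 216.6
  A: 0 + 1(56.16) = 56.16
  C: 0 + 2(39.14) = 78.27
  D: 0 + 1(39.14) = 39.14
Total out = 216.6 + 56.16 + 78.27 + 39.14 = 390.1 mol.

390 mol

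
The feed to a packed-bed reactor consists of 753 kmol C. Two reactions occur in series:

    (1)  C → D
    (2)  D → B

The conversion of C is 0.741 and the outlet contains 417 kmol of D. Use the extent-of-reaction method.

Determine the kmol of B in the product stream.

141 kmol

Conversion of C: C consumed = 1ξ₁ = 0.741 × 753 → ξ₁ = 558 kmol.
D balance: n_D = 0 + 1ξ₁ − 1ξ₂ = 417 → ξ₂ = (1·558 − 417)/1 = 141 kmol.
Outlet amounts (n = n₀ + Σ ν·ξ):
  C: 753 − 1(558) = 195
  D: 0 + 1(558) − 1(141) = 417
  B: 0 + 1(141) = 141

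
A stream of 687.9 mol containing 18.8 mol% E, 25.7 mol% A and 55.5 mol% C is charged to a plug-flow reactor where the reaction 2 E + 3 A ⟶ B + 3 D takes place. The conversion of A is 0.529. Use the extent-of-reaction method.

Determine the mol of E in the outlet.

A reacted = 0.529 × 176.8 = 93.52 mol; ν_A = −3, so ξ = 93.52/3 = 31.17 mol.
Outlet amounts (n = n₀ + ν ξ):
  E: 129.3 − 2(31.17) = 66.98
  A: 176.8 − 3(31.17) = 83.27
  B: 0 + 1(31.17) = 31.17
  D: 0 + 3(31.17) = 93.52
  C: 381.8 (inert)

67 mol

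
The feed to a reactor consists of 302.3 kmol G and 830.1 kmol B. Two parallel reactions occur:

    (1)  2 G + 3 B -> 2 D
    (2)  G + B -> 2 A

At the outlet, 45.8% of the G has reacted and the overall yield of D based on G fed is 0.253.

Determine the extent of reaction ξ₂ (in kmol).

Yield of D: 2ξ₁ / 302.3 = 0.253 → ξ₁ = 38.24 kmol.
Conversion of G: 2ξ₁ + 1ξ₂ = 0.458 × 302.3 = 138.5 → ξ₂ = 61.97 kmol.
Outlet amounts (n = n₀ + Σ ν·ξ):
  G: 302.3 − 2(38.24) − 1(61.97) = 163.8
  B: 830.1 − 3(38.24) − 1(61.97) = 653.4
  D: 0 + 2(38.24) = 76.48
  A: 0 + 2(61.97) = 123.9

ξ₂ = 62 kmol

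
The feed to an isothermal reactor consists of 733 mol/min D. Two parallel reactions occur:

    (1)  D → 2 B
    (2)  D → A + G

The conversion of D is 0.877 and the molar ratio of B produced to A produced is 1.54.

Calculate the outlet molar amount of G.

Conversion of D: D consumed = 0.877 × 733 = 642.8 mol/min = 1ξ₁ + 1ξ₂.
Selectivity: 2ξ₁ / (1ξ₂) = 1.54 → ξ₁ = 0.77 ξ₂.
Substitute: (1·0.77 + 1) ξ₂ = 642.8 → ξ₂ = 363.2 mol/min, ξ₁ = 279.7 mol/min.
Outlet amounts (n = n₀ + Σ ν·ξ):
  D: 733 − 1(279.7) − 1(363.2) = 90.16
  B: 0 + 2(279.7) = 559.3
  A: 0 + 1(363.2) = 363.2
  G: 0 + 1(363.2) = 363.2

363 mol/min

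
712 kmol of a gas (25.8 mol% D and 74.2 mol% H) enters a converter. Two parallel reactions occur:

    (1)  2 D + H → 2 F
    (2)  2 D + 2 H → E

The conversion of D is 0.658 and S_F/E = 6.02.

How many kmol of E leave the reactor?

15.1 kmol

Conversion of D: D consumed = 0.658 × 183.7 = 120.9 kmol = 2ξ₁ + 2ξ₂.
Selectivity: 2ξ₁ / (1ξ₂) = 6.02 → ξ₁ = 3.01 ξ₂.
Substitute: (2·3.01 + 2) ξ₂ = 120.9 → ξ₂ = 15.07 kmol, ξ₁ = 45.36 kmol.
Outlet amounts (n = n₀ + Σ ν·ξ):
  D: 183.7 − 2(45.36) − 2(15.07) = 62.82
  H: 528.3 − 1(45.36) − 2(15.07) = 452.8
  F: 0 + 2(45.36) = 90.73
  E: 0 + 1(15.07) = 15.07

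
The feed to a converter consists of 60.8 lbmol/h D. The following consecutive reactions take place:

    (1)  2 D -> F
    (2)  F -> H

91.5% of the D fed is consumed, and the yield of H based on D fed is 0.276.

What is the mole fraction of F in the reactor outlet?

Conversion of D: D consumed = 2ξ₁ = 0.915 × 60.8 → ξ₁ = 27.82 lbmol/h.
Yield of H: 1ξ₂ / 60.8 = 0.276 → ξ₂ = 16.78 lbmol/h.
Outlet amounts (n = n₀ + Σ ν·ξ):
  D: 60.8 − 2(27.82) = 5.168
  F: 0 + 1(27.82) − 1(16.78) = 11.04
  H: 0 + 1(16.78) = 16.78
Total out = 32.98 lbmol/h; y_F = 11.04 / 32.98 = 0.3346.

0.335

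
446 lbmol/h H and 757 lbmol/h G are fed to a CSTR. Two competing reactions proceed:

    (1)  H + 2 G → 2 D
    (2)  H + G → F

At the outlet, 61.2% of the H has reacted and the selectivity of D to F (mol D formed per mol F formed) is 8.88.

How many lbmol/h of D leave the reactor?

Conversion of H: H consumed = 0.612 × 446 = 273 lbmol/h = 1ξ₁ + 1ξ₂.
Selectivity: 2ξ₁ / (1ξ₂) = 8.88 → ξ₁ = 4.44 ξ₂.
Substitute: (1·4.44 + 1) ξ₂ = 273 → ξ₂ = 50.17 lbmol/h, ξ₁ = 222.8 lbmol/h.
Outlet amounts (n = n₀ + Σ ν·ξ):
  H: 446 − 1(222.8) − 1(50.17) = 173
  G: 757 − 2(222.8) − 1(50.17) = 261.3
  D: 0 + 2(222.8) = 445.6
  F: 0 + 1(50.17) = 50.17

446 lbmol/h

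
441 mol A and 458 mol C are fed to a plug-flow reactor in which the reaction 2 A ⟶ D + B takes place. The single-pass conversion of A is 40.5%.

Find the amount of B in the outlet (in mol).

89.3 mol

A reacted = 0.405 × 441 = 178.6 mol; ν_A = −2, so ξ = 178.6/2 = 89.3 mol.
Outlet amounts (n = n₀ + ν ξ):
  A: 441 − 2(89.3) = 262.4
  D: 0 + 1(89.3) = 89.3
  B: 0 + 1(89.3) = 89.3
  C: 458 (inert)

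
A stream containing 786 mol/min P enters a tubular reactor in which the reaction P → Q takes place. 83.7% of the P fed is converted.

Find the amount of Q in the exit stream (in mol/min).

P reacted = 0.837 × 786 = 657.9 mol/min; ν_P = −1, so ξ = 657.9/1 = 657.9 mol/min.
Outlet amounts (n = n₀ + ν ξ):
  P: 786 − 1(657.9) = 128.1
  Q: 0 + 1(657.9) = 657.9

658 mol/min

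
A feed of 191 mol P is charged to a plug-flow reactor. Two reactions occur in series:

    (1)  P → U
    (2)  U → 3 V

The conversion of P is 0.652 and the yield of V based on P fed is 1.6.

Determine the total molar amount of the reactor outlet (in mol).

Conversion of P: P consumed = 1ξ₁ = 0.652 × 191 → ξ₁ = 124.5 mol.
Yield of V: 3ξ₂ / 191 = 1.6 → ξ₂ = 101.9 mol.
Outlet amounts (n = n₀ + Σ ν·ξ):
  P: 191 − 1(124.5) = 66.47
  U: 0 + 1(124.5) − 1(101.9) = 22.67
  V: 0 + 3(101.9) = 305.6
Total out = 66.47 + 22.67 + 305.6 = 394.7 mol.

395 mol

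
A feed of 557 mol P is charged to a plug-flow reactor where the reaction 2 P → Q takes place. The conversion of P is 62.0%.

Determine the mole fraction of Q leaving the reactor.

0.449

P reacted = 0.62 × 557 = 345.3 mol; ν_P = −2, so ξ = 345.3/2 = 172.7 mol.
Outlet amounts (n = n₀ + ν ξ):
  P: 557 − 2(172.7) = 211.7
  Q: 0 + 1(172.7) = 172.7
Total out = 384.3 mol; y_Q = 172.7 / 384.3 = 0.4493.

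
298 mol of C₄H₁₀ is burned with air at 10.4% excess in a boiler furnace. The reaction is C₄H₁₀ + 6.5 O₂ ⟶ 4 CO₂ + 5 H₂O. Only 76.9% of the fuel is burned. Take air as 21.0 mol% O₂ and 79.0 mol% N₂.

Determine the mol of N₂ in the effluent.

8040 mol

Stoichiometric O₂ = 6.5 × 298 = 1937 mol; O₂ fed = 1937 × 1.104 = 2138 mol.
N₂ fed = 2138 × 79/21 = 8045 mol.
Fuel reacted = 0.769 × 298 → ξ = 229.2 mol.
Outlet (n = n₀ + ν ξ):
  C₄H₁₀: 298 − 1(229.2) = 68.84
  O₂: 2138 − 6.5(229.2) = 648.9
  N₂: 8045 (inert)
  CO₂: 0 + 4(229.2) = 916.6
  H₂O: 0 + 5(229.2) = 1146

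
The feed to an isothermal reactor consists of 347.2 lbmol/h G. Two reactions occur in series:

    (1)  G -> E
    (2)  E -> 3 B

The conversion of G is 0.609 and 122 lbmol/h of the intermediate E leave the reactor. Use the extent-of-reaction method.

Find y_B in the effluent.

Conversion of G: G consumed = 1ξ₁ = 0.609 × 347.2 → ξ₁ = 211.4 lbmol/h.
E balance: n_E = 0 + 1ξ₁ − 1ξ₂ = 122 → ξ₂ = (1·211.4 − 122)/1 = 89.44 lbmol/h.
Outlet amounts (n = n₀ + Σ ν·ξ):
  G: 347.2 − 1(211.4) = 135.8
  E: 0 + 1(211.4) − 1(89.44) = 122
  B: 0 + 3(89.44) = 268.3
Total out = 526.1 lbmol/h; y_B = 268.3 / 526.1 = 0.5101.

0.51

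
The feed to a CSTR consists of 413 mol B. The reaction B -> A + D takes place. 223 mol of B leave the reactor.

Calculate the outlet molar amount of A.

190 mol

For B: n = n₀ − 1ξ → 223 = 413 − 1ξ, giving ξ = 190 mol.
Outlet amounts (n = n₀ + ν ξ):
  B: 413 − 1(190) = 223
  A: 0 + 1(190) = 190
  D: 0 + 1(190) = 190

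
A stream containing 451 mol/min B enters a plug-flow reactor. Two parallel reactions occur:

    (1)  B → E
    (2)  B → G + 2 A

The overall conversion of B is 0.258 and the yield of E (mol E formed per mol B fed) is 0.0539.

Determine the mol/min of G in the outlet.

92 mol/min

Yield of E: 1ξ₁ / 451 = 0.0539 → ξ₁ = 24.31 mol/min.
Conversion of B: 1ξ₁ + 1ξ₂ = 0.258 × 451 = 116.4 → ξ₂ = 92.05 mol/min.
Outlet amounts (n = n₀ + Σ ν·ξ):
  B: 451 − 1(24.31) − 1(92.05) = 334.6
  E: 0 + 1(24.31) = 24.31
  G: 0 + 1(92.05) = 92.05
  A: 0 + 2(92.05) = 184.1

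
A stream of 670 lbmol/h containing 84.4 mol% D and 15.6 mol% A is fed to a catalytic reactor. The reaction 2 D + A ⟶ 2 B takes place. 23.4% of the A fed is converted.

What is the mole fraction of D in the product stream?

A reacted = 0.234 × 104.5 = 24.46 lbmol/h; ν_A = −1, so ξ = 24.46/1 = 24.46 lbmol/h.
Outlet amounts (n = n₀ + ν ξ):
  D: 565.5 − 2(24.46) = 516.6
  A: 104.5 − 1(24.46) = 80.06
  B: 0 + 2(24.46) = 48.92
Total out = 645.5 lbmol/h; y_D = 516.6 / 645.5 = 0.8002.

0.8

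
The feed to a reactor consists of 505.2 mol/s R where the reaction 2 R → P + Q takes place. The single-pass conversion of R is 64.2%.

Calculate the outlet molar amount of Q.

R reacted = 0.642 × 505.2 = 324.3 mol/s; ν_R = −2, so ξ = 324.3/2 = 162.2 mol/s.
Outlet amounts (n = n₀ + ν ξ):
  R: 505.2 − 2(162.2) = 180.9
  P: 0 + 1(162.2) = 162.2
  Q: 0 + 1(162.2) = 162.2

162 mol/s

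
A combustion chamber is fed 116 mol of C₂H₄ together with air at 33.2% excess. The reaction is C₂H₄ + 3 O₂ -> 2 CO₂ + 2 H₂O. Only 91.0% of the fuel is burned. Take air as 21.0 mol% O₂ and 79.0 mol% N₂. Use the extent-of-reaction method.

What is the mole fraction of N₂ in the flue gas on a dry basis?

0.826

Stoichiometric O₂ = 3 × 116 = 348 mol; O₂ fed = 348 × 1.332 = 463.5 mol.
N₂ fed = 463.5 × 79/21 = 1744 mol.
Fuel reacted = 0.91 × 116 → ξ = 105.6 mol.
Outlet (n = n₀ + ν ξ):
  C₂H₄: 116 − 1(105.6) = 10.44
  O₂: 463.5 − 3(105.6) = 146.9
  N₂: 1744 (inert)
  CO₂: 0 + 2(105.6) = 211.1
  H₂O: 0 + 2(105.6) = 211.1
Dry total = 2112 mol; y_N₂ (dry) = 1744 / 2112 = 0.8256.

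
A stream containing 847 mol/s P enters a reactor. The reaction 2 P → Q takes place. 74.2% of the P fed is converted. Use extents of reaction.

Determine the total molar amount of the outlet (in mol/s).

533 mol/s

P reacted = 0.742 × 847 = 628.5 mol/s; ν_P = −2, so ξ = 628.5/2 = 314.2 mol/s.
Outlet amounts (n = n₀ + ν ξ):
  P: 847 − 2(314.2) = 218.5
  Q: 0 + 1(314.2) = 314.2
Total out = 218.5 + 314.2 = 532.8 mol/s.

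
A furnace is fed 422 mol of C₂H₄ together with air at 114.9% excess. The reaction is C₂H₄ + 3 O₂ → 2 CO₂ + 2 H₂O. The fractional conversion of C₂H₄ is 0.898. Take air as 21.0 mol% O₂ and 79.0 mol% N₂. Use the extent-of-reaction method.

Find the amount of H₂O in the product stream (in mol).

Stoichiometric O₂ = 3 × 422 = 1266 mol; O₂ fed = 1266 × 2.149 = 2721 mol.
N₂ fed = 2721 × 79/21 = 10230 mol.
Fuel reacted = 0.898 × 422 → ξ = 379 mol.
Outlet (n = n₀ + ν ξ):
  C₂H₄: 422 − 1(379) = 43.04
  O₂: 2721 − 3(379) = 1584
  N₂: 10230 (inert)
  CO₂: 0 + 2(379) = 757.9
  H₂O: 0 + 2(379) = 757.9

758 mol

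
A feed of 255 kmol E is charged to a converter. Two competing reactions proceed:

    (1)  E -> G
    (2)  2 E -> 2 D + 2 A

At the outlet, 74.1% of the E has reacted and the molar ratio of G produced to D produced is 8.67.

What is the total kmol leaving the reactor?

275 kmol

Conversion of E: E consumed = 0.741 × 255 = 189 kmol = 1ξ₁ + 2ξ₂.
Selectivity: 1ξ₁ / (2ξ₂) = 8.67 → ξ₁ = 17.34 ξ₂.
Substitute: (1·17.34 + 2) ξ₂ = 189 → ξ₂ = 9.77 kmol, ξ₁ = 169.4 kmol.
Outlet amounts (n = n₀ + Σ ν·ξ):
  E: 255 − 1(169.4) − 2(9.77) = 66.05
  G: 0 + 1(169.4) = 169.4
  D: 0 + 2(9.77) = 19.54
  A: 0 + 2(9.77) = 19.54
Total out = 66.05 + 169.4 + 19.54 + 19.54 = 274.5 kmol.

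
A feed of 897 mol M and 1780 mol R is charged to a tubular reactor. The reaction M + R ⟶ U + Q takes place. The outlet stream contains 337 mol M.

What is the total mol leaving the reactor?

2680 mol

For M: n = n₀ − 1ξ → 337 = 897 − 1ξ, giving ξ = 560 mol.
Outlet amounts (n = n₀ + ν ξ):
  M: 897 − 1(560) = 337
  R: 1780 − 1(560) = 1220
  U: 0 + 1(560) = 560
  Q: 0 + 1(560) = 560
Total out = 337 + 1220 + 560 + 560 = 2677 mol.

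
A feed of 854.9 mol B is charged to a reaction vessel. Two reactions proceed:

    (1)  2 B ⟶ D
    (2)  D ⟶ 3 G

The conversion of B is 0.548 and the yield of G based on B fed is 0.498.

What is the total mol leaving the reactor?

Conversion of B: B consumed = 2ξ₁ = 0.548 × 854.9 → ξ₁ = 234.2 mol.
Yield of G: 3ξ₂ / 854.9 = 0.498 → ξ₂ = 141.9 mol.
Outlet amounts (n = n₀ + Σ ν·ξ):
  B: 854.9 − 2(234.2) = 386.4
  D: 0 + 1(234.2) − 1(141.9) = 92.33
  G: 0 + 3(141.9) = 425.7
Total out = 386.4 + 92.33 + 425.7 = 904.5 mol.

904 mol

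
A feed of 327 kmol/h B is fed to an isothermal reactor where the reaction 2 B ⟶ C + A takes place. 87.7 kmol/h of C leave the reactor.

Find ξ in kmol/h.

ξ = 87.7 kmol/h

For C: n = n₀ + 1ξ → 87.7 = 0 + 1ξ, giving ξ = 87.7 kmol/h.
Outlet amounts (n = n₀ + ν ξ):
  B: 327 − 2(87.7) = 151.6
  C: 0 + 1(87.7) = 87.7
  A: 0 + 1(87.7) = 87.7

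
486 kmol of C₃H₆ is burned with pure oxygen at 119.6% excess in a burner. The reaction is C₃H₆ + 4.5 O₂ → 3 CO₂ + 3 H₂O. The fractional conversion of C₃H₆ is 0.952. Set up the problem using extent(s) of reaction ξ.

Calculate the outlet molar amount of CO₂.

1390 kmol

Stoichiometric O₂ = 4.5 × 486 = 2187 kmol; O₂ fed = 2187 × 2.196 = 4803 kmol.
Fuel reacted = 0.952 × 486 → ξ = 462.7 kmol.
Outlet (n = n₀ + ν ξ):
  C₃H₆: 486 − 1(462.7) = 23.33
  O₂: 4803 − 4.5(462.7) = 2721
  CO₂: 0 + 3(462.7) = 1388
  H₂O: 0 + 3(462.7) = 1388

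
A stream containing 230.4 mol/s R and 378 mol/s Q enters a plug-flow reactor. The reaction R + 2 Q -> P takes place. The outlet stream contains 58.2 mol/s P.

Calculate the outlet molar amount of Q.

For P: n = n₀ + 1ξ → 58.2 = 0 + 1ξ, giving ξ = 58.2 mol/s.
Outlet amounts (n = n₀ + ν ξ):
  R: 230.4 − 1(58.2) = 172.2
  Q: 378 − 2(58.2) = 261.6
  P: 0 + 1(58.2) = 58.2

262 mol/s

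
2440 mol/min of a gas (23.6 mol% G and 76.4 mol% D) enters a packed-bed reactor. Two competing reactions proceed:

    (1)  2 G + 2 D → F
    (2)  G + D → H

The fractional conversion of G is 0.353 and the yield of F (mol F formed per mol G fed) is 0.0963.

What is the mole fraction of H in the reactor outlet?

Yield of F: 1ξ₁ / 575.8 = 0.0963 → ξ₁ = 55.45 mol/min.
Conversion of G: 2ξ₁ + 1ξ₂ = 0.353 × 575.8 = 203.3 → ξ₂ = 92.36 mol/min.
Outlet amounts (n = n₀ + Σ ν·ξ):
  G: 575.8 − 2(55.45) − 1(92.36) = 372.6
  D: 1864 − 2(55.45) − 1(92.36) = 1661
  F: 0 + 1(55.45) = 55.45
  H: 0 + 1(92.36) = 92.36
Total out = 2181 mol/min; y_H = 92.36 / 2181 = 0.04234.

0.0423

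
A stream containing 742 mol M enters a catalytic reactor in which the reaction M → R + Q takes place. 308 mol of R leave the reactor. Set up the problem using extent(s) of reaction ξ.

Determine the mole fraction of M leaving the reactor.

0.413

For R: n = n₀ + 1ξ → 308 = 0 + 1ξ, giving ξ = 308 mol.
Outlet amounts (n = n₀ + ν ξ):
  M: 742 − 1(308) = 434
  R: 0 + 1(308) = 308
  Q: 0 + 1(308) = 308
Total out = 1050 mol; y_M = 434 / 1050 = 0.4133.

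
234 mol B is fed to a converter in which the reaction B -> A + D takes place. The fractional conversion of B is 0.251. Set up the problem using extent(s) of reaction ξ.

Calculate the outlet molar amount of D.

58.7 mol

B reacted = 0.251 × 234 = 58.73 mol; ν_B = −1, so ξ = 58.73/1 = 58.73 mol.
Outlet amounts (n = n₀ + ν ξ):
  B: 234 − 1(58.73) = 175.3
  A: 0 + 1(58.73) = 58.73
  D: 0 + 1(58.73) = 58.73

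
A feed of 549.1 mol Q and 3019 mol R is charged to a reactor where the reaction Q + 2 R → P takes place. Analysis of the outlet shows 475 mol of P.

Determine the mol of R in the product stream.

For P: n = n₀ + 1ξ → 475 = 0 + 1ξ, giving ξ = 475 mol.
Outlet amounts (n = n₀ + ν ξ):
  Q: 549.1 − 1(475) = 74.1
  R: 3019 − 2(475) = 2069
  P: 0 + 1(475) = 475

2070 mol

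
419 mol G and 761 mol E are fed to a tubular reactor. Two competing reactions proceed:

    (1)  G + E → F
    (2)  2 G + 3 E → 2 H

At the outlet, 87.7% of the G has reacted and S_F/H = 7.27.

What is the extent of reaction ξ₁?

ξ₁ = 323 mol

Conversion of G: G consumed = 0.877 × 419 = 367.5 mol = 1ξ₁ + 2ξ₂.
Selectivity: 1ξ₁ / (2ξ₂) = 7.27 → ξ₁ = 14.54 ξ₂.
Substitute: (1·14.54 + 2) ξ₂ = 367.5 → ξ₂ = 22.22 mol, ξ₁ = 323 mol.
Outlet amounts (n = n₀ + Σ ν·ξ):
  G: 419 − 1(323) − 2(22.22) = 51.54
  E: 761 − 1(323) − 3(22.22) = 371.3
  F: 0 + 1(323) = 323
  H: 0 + 2(22.22) = 44.43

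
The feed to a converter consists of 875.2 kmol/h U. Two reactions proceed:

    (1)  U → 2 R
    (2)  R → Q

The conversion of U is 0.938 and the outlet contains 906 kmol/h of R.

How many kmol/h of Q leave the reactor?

736 kmol/h

Conversion of U: U consumed = 1ξ₁ = 0.938 × 875.2 → ξ₁ = 820.9 kmol/h.
R balance: n_R = 0 + 2ξ₁ − 1ξ₂ = 906 → ξ₂ = (2·820.9 − 906)/1 = 735.9 kmol/h.
Outlet amounts (n = n₀ + Σ ν·ξ):
  U: 875.2 − 1(820.9) = 54.26
  R: 0 + 2(820.9) − 1(735.9) = 906
  Q: 0 + 1(735.9) = 735.9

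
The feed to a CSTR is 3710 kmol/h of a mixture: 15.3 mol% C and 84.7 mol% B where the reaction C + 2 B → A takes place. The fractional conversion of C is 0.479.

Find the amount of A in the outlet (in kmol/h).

272 kmol/h

C reacted = 0.479 × 567.6 = 271.9 kmol/h; ν_C = −1, so ξ = 271.9/1 = 271.9 kmol/h.
Outlet amounts (n = n₀ + ν ξ):
  C: 567.6 − 1(271.9) = 295.7
  B: 3142 − 2(271.9) = 2599
  A: 0 + 1(271.9) = 271.9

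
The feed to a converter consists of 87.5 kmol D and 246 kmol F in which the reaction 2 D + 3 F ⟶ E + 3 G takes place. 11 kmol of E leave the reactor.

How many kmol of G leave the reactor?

For E: n = n₀ + 1ξ → 11 = 0 + 1ξ, giving ξ = 11 kmol.
Outlet amounts (n = n₀ + ν ξ):
  D: 87.5 − 2(11) = 65.5
  F: 246 − 3(11) = 213
  E: 0 + 1(11) = 11
  G: 0 + 3(11) = 33

33 kmol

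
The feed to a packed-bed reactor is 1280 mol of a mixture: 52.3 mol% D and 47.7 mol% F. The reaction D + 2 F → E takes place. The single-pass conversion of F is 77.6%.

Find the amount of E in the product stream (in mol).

F reacted = 0.776 × 610.6 = 473.8 mol; ν_F = −2, so ξ = 473.8/2 = 236.9 mol.
Outlet amounts (n = n₀ + ν ξ):
  D: 669.4 − 1(236.9) = 432.5
  F: 610.6 − 2(236.9) = 136.8
  E: 0 + 1(236.9) = 236.9

237 mol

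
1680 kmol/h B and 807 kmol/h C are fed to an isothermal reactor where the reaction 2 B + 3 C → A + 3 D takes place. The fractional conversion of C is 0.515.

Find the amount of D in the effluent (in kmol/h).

416 kmol/h

C reacted = 0.515 × 807 = 415.6 kmol/h; ν_C = −3, so ξ = 415.6/3 = 138.5 kmol/h.
Outlet amounts (n = n₀ + ν ξ):
  B: 1680 − 2(138.5) = 1403
  C: 807 − 3(138.5) = 391.4
  A: 0 + 1(138.5) = 138.5
  D: 0 + 3(138.5) = 415.6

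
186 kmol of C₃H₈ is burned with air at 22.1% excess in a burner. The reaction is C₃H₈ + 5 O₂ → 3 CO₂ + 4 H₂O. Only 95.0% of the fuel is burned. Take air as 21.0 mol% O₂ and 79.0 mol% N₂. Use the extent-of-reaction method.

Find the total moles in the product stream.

5770 kmol

Stoichiometric O₂ = 5 × 186 = 930 kmol; O₂ fed = 930 × 1.221 = 1136 kmol.
N₂ fed = 1136 × 79/21 = 4272 kmol.
Fuel reacted = 0.95 × 186 → ξ = 176.7 kmol.
Outlet (n = n₀ + ν ξ):
  C₃H₈: 186 − 1(176.7) = 9.3
  O₂: 1136 − 5(176.7) = 252
  N₂: 4272 (inert)
  CO₂: 0 + 3(176.7) = 530.1
  H₂O: 0 + 4(176.7) = 706.8
Total out = 9.3 + 252 + 4272 + 530.1 + 706.8 = 5770 kmol.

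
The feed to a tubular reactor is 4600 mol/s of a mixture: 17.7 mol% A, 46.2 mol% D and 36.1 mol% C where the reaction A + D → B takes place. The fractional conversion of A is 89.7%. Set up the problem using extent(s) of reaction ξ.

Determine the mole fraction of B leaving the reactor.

0.189

A reacted = 0.897 × 814.2 = 730.3 mol/s; ν_A = −1, so ξ = 730.3/1 = 730.3 mol/s.
Outlet amounts (n = n₀ + ν ξ):
  A: 814.2 − 1(730.3) = 83.86
  D: 2125 − 1(730.3) = 1395
  B: 0 + 1(730.3) = 730.3
  C: 1661 (inert)
Total out = 3870 mol/s; y_B = 730.3 / 3870 = 0.1887.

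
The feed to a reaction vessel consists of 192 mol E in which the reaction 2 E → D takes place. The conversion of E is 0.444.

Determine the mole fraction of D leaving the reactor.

0.285

E reacted = 0.444 × 192 = 85.25 mol; ν_E = −2, so ξ = 85.25/2 = 42.62 mol.
Outlet amounts (n = n₀ + ν ξ):
  E: 192 − 2(42.62) = 106.8
  D: 0 + 1(42.62) = 42.62
Total out = 149.4 mol; y_D = 42.62 / 149.4 = 0.2853.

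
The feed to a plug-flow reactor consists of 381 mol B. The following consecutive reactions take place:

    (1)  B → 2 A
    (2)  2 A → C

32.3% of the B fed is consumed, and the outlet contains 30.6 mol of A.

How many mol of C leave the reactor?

Conversion of B: B consumed = 1ξ₁ = 0.323 × 381 → ξ₁ = 123.1 mol.
A balance: n_A = 0 + 2ξ₁ − 2ξ₂ = 30.6 → ξ₂ = (2·123.1 − 30.6)/2 = 107.8 mol.
Outlet amounts (n = n₀ + Σ ν·ξ):
  B: 381 − 1(123.1) = 257.9
  A: 0 + 2(123.1) − 2(107.8) = 30.6
  C: 0 + 1(107.8) = 107.8

108 mol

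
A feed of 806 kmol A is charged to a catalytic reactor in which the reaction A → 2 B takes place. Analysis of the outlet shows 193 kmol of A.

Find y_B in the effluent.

0.864

For A: n = n₀ − 1ξ → 193 = 806 − 1ξ, giving ξ = 613 kmol.
Outlet amounts (n = n₀ + ν ξ):
  A: 806 − 1(613) = 193
  B: 0 + 2(613) = 1226
Total out = 1419 kmol; y_B = 1226 / 1419 = 0.864.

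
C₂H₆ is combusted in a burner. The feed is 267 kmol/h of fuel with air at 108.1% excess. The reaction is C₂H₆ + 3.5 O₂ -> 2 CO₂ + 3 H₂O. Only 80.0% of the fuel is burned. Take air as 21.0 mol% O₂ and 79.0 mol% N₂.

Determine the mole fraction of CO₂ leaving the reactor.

0.0443

Stoichiometric O₂ = 3.5 × 267 = 934.5 kmol/h; O₂ fed = 934.5 × 2.081 = 1945 kmol/h.
N₂ fed = 1945 × 79/21 = 7316 kmol/h.
Fuel reacted = 0.8 × 267 → ξ = 213.6 kmol/h.
Outlet (n = n₀ + ν ξ):
  C₂H₆: 267 − 1(213.6) = 53.4
  O₂: 1945 − 3.5(213.6) = 1197
  N₂: 7316 (inert)
  CO₂: 0 + 2(213.6) = 427.2
  H₂O: 0 + 3(213.6) = 640.8
Total out = 9634 kmol/h; y_CO₂ = 427.2 / 9634 = 0.04434.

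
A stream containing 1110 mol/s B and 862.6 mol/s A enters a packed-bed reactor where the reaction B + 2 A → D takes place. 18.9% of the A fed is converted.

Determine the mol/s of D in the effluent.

A reacted = 0.189 × 862.6 = 163 mol/s; ν_A = −2, so ξ = 163/2 = 81.52 mol/s.
Outlet amounts (n = n₀ + ν ξ):
  B: 1110 − 1(81.52) = 1028
  A: 862.6 − 2(81.52) = 699.6
  D: 0 + 1(81.52) = 81.52

81.5 mol/s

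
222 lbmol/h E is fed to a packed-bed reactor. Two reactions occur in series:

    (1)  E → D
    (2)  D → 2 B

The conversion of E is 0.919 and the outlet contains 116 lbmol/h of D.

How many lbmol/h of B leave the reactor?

176 lbmol/h

Conversion of E: E consumed = 1ξ₁ = 0.919 × 222 → ξ₁ = 204 lbmol/h.
D balance: n_D = 0 + 1ξ₁ − 1ξ₂ = 116 → ξ₂ = (1·204 − 116)/1 = 88.02 lbmol/h.
Outlet amounts (n = n₀ + Σ ν·ξ):
  E: 222 − 1(204) = 17.98
  D: 0 + 1(204) − 1(88.02) = 116
  B: 0 + 2(88.02) = 176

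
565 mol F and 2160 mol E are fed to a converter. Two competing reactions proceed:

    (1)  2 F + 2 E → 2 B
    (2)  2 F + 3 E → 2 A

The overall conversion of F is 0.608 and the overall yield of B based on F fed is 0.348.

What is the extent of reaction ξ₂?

ξ₂ = 73.5 mol

Yield of B: 2ξ₁ / 565 = 0.348 → ξ₁ = 98.31 mol.
Conversion of F: 2ξ₁ + 2ξ₂ = 0.608 × 565 = 343.5 → ξ₂ = 73.45 mol.
Outlet amounts (n = n₀ + Σ ν·ξ):
  F: 565 − 2(98.31) − 2(73.45) = 221.5
  E: 2160 − 2(98.31) − 3(73.45) = 1743
  B: 0 + 2(98.31) = 196.6
  A: 0 + 2(73.45) = 146.9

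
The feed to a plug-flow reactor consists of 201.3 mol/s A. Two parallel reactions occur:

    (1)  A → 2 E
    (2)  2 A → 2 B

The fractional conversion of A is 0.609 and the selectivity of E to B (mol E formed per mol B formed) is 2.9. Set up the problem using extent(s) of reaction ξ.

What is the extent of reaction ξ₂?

ξ₂ = 25 mol/s

Conversion of A: A consumed = 0.609 × 201.3 = 122.6 mol/s = 1ξ₁ + 2ξ₂.
Selectivity: 2ξ₁ / (2ξ₂) = 2.9 → ξ₁ = 2.9 ξ₂.
Substitute: (1·2.9 + 2) ξ₂ = 122.6 → ξ₂ = 25.02 mol/s, ξ₁ = 72.55 mol/s.
Outlet amounts (n = n₀ + Σ ν·ξ):
  A: 201.3 − 1(72.55) − 2(25.02) = 78.71
  E: 0 + 2(72.55) = 145.1
  B: 0 + 2(25.02) = 50.04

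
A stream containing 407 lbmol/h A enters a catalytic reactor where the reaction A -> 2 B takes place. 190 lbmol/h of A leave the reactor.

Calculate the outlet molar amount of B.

434 lbmol/h

For A: n = n₀ − 1ξ → 190 = 407 − 1ξ, giving ξ = 217 lbmol/h.
Outlet amounts (n = n₀ + ν ξ):
  A: 407 − 1(217) = 190
  B: 0 + 2(217) = 434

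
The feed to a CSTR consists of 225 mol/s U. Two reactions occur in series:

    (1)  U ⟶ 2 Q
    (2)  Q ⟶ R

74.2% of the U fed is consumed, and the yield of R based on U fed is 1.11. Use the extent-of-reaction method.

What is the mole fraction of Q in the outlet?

0.215

Conversion of U: U consumed = 1ξ₁ = 0.742 × 225 → ξ₁ = 166.9 mol/s.
Yield of R: 1ξ₂ / 225 = 1.11 → ξ₂ = 249.8 mol/s.
Outlet amounts (n = n₀ + Σ ν·ξ):
  U: 225 − 1(166.9) = 58.05
  Q: 0 + 2(166.9) − 1(249.8) = 84.15
  R: 0 + 1(249.8) = 249.8
Total out = 391.9 mol/s; y_Q = 84.15 / 391.9 = 0.2147.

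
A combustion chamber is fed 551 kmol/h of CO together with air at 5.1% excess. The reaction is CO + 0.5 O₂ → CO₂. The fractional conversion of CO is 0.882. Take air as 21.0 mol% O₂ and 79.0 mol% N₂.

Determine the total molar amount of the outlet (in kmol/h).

Stoichiometric O₂ = 0.5 × 551 = 275.5 kmol/h; O₂ fed = 275.5 × 1.051 = 289.6 kmol/h.
N₂ fed = 289.6 × 79/21 = 1089 kmol/h.
Fuel reacted = 0.882 × 551 → ξ = 486 kmol/h.
Outlet (n = n₀ + ν ξ):
  CO: 551 − 1(486) = 65.02
  O₂: 289.6 − 0.5(486) = 46.56
  N₂: 1089 (inert)
  CO₂: 0 + 1(486) = 486
Total out = 65.02 + 46.56 + 1089 + 486 = 1687 kmol/h.

1690 kmol/h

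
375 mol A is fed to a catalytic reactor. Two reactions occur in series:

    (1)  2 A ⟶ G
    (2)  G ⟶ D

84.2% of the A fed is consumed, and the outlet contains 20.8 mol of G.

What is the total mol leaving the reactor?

217 mol

Conversion of A: A consumed = 2ξ₁ = 0.842 × 375 → ξ₁ = 157.9 mol.
G balance: n_G = 0 + 1ξ₁ − 1ξ₂ = 20.8 → ξ₂ = (1·157.9 − 20.8)/1 = 137.1 mol.
Outlet amounts (n = n₀ + Σ ν·ξ):
  A: 375 − 2(157.9) = 59.25
  G: 0 + 1(157.9) − 1(137.1) = 20.8
  D: 0 + 1(137.1) = 137.1
Total out = 59.25 + 20.8 + 137.1 = 217.1 mol.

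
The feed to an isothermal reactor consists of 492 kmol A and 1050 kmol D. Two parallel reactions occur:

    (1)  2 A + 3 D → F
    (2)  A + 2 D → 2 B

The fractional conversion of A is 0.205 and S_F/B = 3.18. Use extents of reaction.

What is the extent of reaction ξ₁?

Conversion of A: A consumed = 0.205 × 492 = 100.9 kmol = 2ξ₁ + 1ξ₂.
Selectivity: 1ξ₁ / (2ξ₂) = 3.18 → ξ₁ = 6.36 ξ₂.
Substitute: (2·6.36 + 1) ξ₂ = 100.9 → ξ₂ = 7.351 kmol, ξ₁ = 46.75 kmol.
Outlet amounts (n = n₀ + Σ ν·ξ):
  A: 492 − 2(46.75) − 1(7.351) = 391.1
  D: 1050 − 3(46.75) − 2(7.351) = 895
  F: 0 + 1(46.75) = 46.75
  B: 0 + 2(7.351) = 14.7

ξ₁ = 46.8 kmol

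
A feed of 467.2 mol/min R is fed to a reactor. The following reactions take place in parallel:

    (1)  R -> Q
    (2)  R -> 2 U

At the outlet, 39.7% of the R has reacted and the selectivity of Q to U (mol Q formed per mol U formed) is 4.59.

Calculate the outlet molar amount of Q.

167 mol/min

Conversion of R: R consumed = 0.397 × 467.2 = 185.5 mol/min = 1ξ₁ + 1ξ₂.
Selectivity: 1ξ₁ / (2ξ₂) = 4.59 → ξ₁ = 9.18 ξ₂.
Substitute: (1·9.18 + 1) ξ₂ = 185.5 → ξ₂ = 18.22 mol/min, ξ₁ = 167.3 mol/min.
Outlet amounts (n = n₀ + Σ ν·ξ):
  R: 467.2 − 1(167.3) − 1(18.22) = 281.7
  Q: 0 + 1(167.3) = 167.3
  U: 0 + 2(18.22) = 36.44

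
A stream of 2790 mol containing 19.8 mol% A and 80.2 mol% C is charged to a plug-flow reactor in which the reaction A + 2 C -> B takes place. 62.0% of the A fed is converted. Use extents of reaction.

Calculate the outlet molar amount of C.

A reacted = 0.62 × 552.4 = 342.5 mol; ν_A = −1, so ξ = 342.5/1 = 342.5 mol.
Outlet amounts (n = n₀ + ν ξ):
  A: 552.4 − 1(342.5) = 209.9
  C: 2238 − 2(342.5) = 1553
  B: 0 + 1(342.5) = 342.5

1550 mol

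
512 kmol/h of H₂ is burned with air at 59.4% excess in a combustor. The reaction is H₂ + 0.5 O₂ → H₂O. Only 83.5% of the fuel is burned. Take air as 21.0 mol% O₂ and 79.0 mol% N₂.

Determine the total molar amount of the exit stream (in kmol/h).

Stoichiometric O₂ = 0.5 × 512 = 256 kmol/h; O₂ fed = 256 × 1.594 = 408.1 kmol/h.
N₂ fed = 408.1 × 79/21 = 1535 kmol/h.
Fuel reacted = 0.835 × 512 → ξ = 427.5 kmol/h.
Outlet (n = n₀ + ν ξ):
  H₂: 512 − 1(427.5) = 84.48
  O₂: 408.1 − 0.5(427.5) = 194.3
  N₂: 1535 (inert)
  H₂O: 0 + 1(427.5) = 427.5
Total out = 84.48 + 194.3 + 1535 + 427.5 = 2241 kmol/h.

2240 kmol/h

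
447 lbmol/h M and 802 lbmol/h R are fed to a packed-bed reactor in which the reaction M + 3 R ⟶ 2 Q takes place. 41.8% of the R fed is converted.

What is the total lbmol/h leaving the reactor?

1030 lbmol/h

R reacted = 0.418 × 802 = 335.2 lbmol/h; ν_R = −3, so ξ = 335.2/3 = 111.7 lbmol/h.
Outlet amounts (n = n₀ + ν ξ):
  M: 447 − 1(111.7) = 335.3
  R: 802 − 3(111.7) = 466.8
  Q: 0 + 2(111.7) = 223.5
Total out = 335.3 + 466.8 + 223.5 = 1026 lbmol/h.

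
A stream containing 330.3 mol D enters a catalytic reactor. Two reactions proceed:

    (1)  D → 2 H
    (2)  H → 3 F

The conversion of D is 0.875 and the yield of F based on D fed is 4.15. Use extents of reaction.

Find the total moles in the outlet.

Conversion of D: D consumed = 1ξ₁ = 0.875 × 330.3 → ξ₁ = 289 mol.
Yield of F: 3ξ₂ / 330.3 = 4.15 → ξ₂ = 456.9 mol.
Outlet amounts (n = n₀ + Σ ν·ξ):
  D: 330.3 − 1(289) = 41.29
  H: 0 + 2(289) − 1(456.9) = 121.1
  F: 0 + 3(456.9) = 1371
Total out = 41.29 + 121.1 + 1371 = 1533 mol.

1530 mol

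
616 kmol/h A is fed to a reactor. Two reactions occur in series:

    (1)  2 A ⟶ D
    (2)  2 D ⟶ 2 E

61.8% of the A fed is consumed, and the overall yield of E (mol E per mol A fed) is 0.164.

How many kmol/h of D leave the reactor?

89.3 kmol/h

Conversion of A: A consumed = 2ξ₁ = 0.618 × 616 → ξ₁ = 190.3 kmol/h.
Yield of E: 2ξ₂ / 616 = 0.164 → ξ₂ = 50.51 kmol/h.
Outlet amounts (n = n₀ + Σ ν·ξ):
  A: 616 − 2(190.3) = 235.3
  D: 0 + 1(190.3) − 2(50.51) = 89.32
  E: 0 + 2(50.51) = 101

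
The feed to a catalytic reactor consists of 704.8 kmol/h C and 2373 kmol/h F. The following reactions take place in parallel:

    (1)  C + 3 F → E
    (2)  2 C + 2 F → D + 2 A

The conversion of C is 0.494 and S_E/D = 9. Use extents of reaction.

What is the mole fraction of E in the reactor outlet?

0.13

Conversion of C: C consumed = 0.494 × 704.8 = 348.2 kmol/h = 1ξ₁ + 2ξ₂.
Selectivity: 1ξ₁ / (1ξ₂) = 9 → ξ₁ = 9 ξ₂.
Substitute: (1·9 + 2) ξ₂ = 348.2 → ξ₂ = 31.65 kmol/h, ξ₁ = 284.9 kmol/h.
Outlet amounts (n = n₀ + Σ ν·ξ):
  C: 704.8 − 1(284.9) − 2(31.65) = 356.6
  F: 2373 − 3(284.9) − 2(31.65) = 1455
  E: 0 + 1(284.9) = 284.9
  D: 0 + 1(31.65) = 31.65
  A: 0 + 2(31.65) = 63.3
Total out = 2192 kmol/h; y_E = 284.9 / 2192 = 0.13.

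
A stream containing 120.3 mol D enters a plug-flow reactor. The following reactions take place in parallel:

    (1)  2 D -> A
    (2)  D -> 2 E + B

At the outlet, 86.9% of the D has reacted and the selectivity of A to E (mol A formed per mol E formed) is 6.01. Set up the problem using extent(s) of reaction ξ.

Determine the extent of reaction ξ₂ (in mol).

ξ₂ = 4.17 mol

Conversion of D: D consumed = 0.869 × 120.3 = 104.5 mol = 2ξ₁ + 1ξ₂.
Selectivity: 1ξ₁ / (2ξ₂) = 6.01 → ξ₁ = 12.02 ξ₂.
Substitute: (2·12.02 + 1) ξ₂ = 104.5 → ξ₂ = 4.175 mol, ξ₁ = 50.18 mol.
Outlet amounts (n = n₀ + Σ ν·ξ):
  D: 120.3 − 2(50.18) − 1(4.175) = 15.76
  A: 0 + 1(50.18) = 50.18
  E: 0 + 2(4.175) = 8.35
  B: 0 + 1(4.175) = 4.175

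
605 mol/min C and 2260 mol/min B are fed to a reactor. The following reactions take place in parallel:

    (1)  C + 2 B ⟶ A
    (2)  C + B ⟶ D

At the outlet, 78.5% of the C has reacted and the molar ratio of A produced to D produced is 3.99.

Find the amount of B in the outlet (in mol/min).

Conversion of C: C consumed = 0.785 × 605 = 474.9 mol/min = 1ξ₁ + 1ξ₂.
Selectivity: 1ξ₁ / (1ξ₂) = 3.99 → ξ₁ = 3.99 ξ₂.
Substitute: (1·3.99 + 1) ξ₂ = 474.9 → ξ₂ = 95.18 mol/min, ξ₁ = 379.7 mol/min.
Outlet amounts (n = n₀ + Σ ν·ξ):
  C: 605 − 1(379.7) − 1(95.18) = 130.1
  B: 2260 − 2(379.7) − 1(95.18) = 1405
  A: 0 + 1(379.7) = 379.7
  D: 0 + 1(95.18) = 95.18

1410 mol/min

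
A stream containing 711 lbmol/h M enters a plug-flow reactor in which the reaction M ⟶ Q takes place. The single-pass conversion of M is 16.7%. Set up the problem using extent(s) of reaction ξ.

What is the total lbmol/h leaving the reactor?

711 lbmol/h

M reacted = 0.167 × 711 = 118.7 lbmol/h; ν_M = −1, so ξ = 118.7/1 = 118.7 lbmol/h.
Outlet amounts (n = n₀ + ν ξ):
  M: 711 − 1(118.7) = 592.3
  Q: 0 + 1(118.7) = 118.7
Total out = 592.3 + 118.7 = 711 lbmol/h.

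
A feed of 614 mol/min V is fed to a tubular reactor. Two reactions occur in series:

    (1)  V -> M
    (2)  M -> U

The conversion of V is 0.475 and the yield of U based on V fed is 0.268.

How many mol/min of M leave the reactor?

127 mol/min

Conversion of V: V consumed = 1ξ₁ = 0.475 × 614 → ξ₁ = 291.6 mol/min.
Yield of U: 1ξ₂ / 614 = 0.268 → ξ₂ = 164.6 mol/min.
Outlet amounts (n = n₀ + Σ ν·ξ):
  V: 614 − 1(291.6) = 322.4
  M: 0 + 1(291.6) − 1(164.6) = 127.1
  U: 0 + 1(164.6) = 164.6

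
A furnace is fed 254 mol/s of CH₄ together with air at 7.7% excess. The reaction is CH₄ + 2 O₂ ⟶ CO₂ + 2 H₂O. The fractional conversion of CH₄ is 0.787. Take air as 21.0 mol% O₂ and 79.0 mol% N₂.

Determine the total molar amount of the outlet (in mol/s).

Stoichiometric O₂ = 2 × 254 = 508 mol/s; O₂ fed = 508 × 1.077 = 547.1 mol/s.
N₂ fed = 547.1 × 79/21 = 2058 mol/s.
Fuel reacted = 0.787 × 254 → ξ = 199.9 mol/s.
Outlet (n = n₀ + ν ξ):
  CH₄: 254 − 1(199.9) = 54.1
  O₂: 547.1 − 2(199.9) = 147.3
  N₂: 2058 (inert)
  CO₂: 0 + 1(199.9) = 199.9
  H₂O: 0 + 2(199.9) = 399.8
Total out = 54.1 + 147.3 + 2058 + 199.9 + 399.8 = 2859 mol/s.

2860 mol/s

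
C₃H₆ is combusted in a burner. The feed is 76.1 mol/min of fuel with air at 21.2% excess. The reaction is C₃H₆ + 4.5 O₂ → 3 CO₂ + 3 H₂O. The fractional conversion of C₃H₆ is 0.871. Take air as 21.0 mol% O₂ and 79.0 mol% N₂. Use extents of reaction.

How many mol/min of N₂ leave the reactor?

1560 mol/min

Stoichiometric O₂ = 4.5 × 76.1 = 342.4 mol/min; O₂ fed = 342.4 × 1.212 = 415 mol/min.
N₂ fed = 415 × 79/21 = 1561 mol/min.
Fuel reacted = 0.871 × 76.1 → ξ = 66.28 mol/min.
Outlet (n = n₀ + ν ξ):
  C₃H₆: 76.1 − 1(66.28) = 9.817
  O₂: 415 − 4.5(66.28) = 116.8
  N₂: 1561 (inert)
  CO₂: 0 + 3(66.28) = 198.8
  H₂O: 0 + 3(66.28) = 198.8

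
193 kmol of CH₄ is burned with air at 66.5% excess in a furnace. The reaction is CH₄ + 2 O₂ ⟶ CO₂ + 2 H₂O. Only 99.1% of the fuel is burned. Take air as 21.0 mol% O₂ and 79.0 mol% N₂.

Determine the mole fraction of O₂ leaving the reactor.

Stoichiometric O₂ = 2 × 193 = 386 kmol; O₂ fed = 386 × 1.665 = 642.7 kmol.
N₂ fed = 642.7 × 79/21 = 2418 kmol.
Fuel reacted = 0.991 × 193 → ξ = 191.3 kmol.
Outlet (n = n₀ + ν ξ):
  CH₄: 193 − 1(191.3) = 1.737
  O₂: 642.7 − 2(191.3) = 260.2
  N₂: 2418 (inert)
  CO₂: 0 + 1(191.3) = 191.3
  H₂O: 0 + 2(191.3) = 382.5
Total out = 3253 kmol; y_O₂ = 260.2 / 3253 = 0.07997.

0.08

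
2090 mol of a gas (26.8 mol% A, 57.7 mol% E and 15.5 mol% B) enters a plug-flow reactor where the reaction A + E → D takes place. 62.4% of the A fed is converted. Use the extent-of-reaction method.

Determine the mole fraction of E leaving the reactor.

A reacted = 0.624 × 560.1 = 349.5 mol; ν_A = −1, so ξ = 349.5/1 = 349.5 mol.
Outlet amounts (n = n₀ + ν ξ):
  A: 560.1 − 1(349.5) = 210.6
  E: 1206 − 1(349.5) = 856.4
  D: 0 + 1(349.5) = 349.5
  B: 323.9 (inert)
Total out = 1740 mol; y_E = 856.4 / 1740 = 0.4921.

0.492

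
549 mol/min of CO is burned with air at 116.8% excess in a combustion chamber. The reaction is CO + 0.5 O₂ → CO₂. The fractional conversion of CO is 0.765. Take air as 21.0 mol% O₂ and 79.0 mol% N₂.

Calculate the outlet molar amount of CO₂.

Stoichiometric O₂ = 0.5 × 549 = 274.5 mol/min; O₂ fed = 274.5 × 2.168 = 595.1 mol/min.
N₂ fed = 595.1 × 79/21 = 2239 mol/min.
Fuel reacted = 0.765 × 549 → ξ = 420 mol/min.
Outlet (n = n₀ + ν ξ):
  CO: 549 − 1(420) = 129
  O₂: 595.1 − 0.5(420) = 385.1
  N₂: 2239 (inert)
  CO₂: 0 + 1(420) = 420

420 mol/min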